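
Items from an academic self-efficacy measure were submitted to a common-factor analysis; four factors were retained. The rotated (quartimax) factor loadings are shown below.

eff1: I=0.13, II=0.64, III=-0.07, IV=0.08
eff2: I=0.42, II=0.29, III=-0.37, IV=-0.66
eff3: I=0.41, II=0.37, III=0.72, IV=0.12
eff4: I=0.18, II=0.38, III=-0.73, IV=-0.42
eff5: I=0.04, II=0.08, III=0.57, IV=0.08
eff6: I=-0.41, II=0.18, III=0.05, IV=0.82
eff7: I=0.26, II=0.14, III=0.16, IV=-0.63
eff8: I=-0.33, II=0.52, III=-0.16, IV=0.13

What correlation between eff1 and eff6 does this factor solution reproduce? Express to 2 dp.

0.12

r̂ = Σ λ_i·λ_j across factors = (0.13)(-0.41) + (0.64)(0.18) + (-0.07)(0.05) + (0.08)(0.82)
  = -0.0533 +0.1152 -0.0035 +0.0656 = 0.1240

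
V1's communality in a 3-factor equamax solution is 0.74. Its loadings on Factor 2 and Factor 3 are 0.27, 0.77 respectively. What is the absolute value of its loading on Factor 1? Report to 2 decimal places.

Under orthogonal rotation h² = Σλ², so λ_Factor 1² = h² − (0.6658) = 0.74 − 0.6658 = 0.0742.
|λ| = √0.0742 = 0.2724.

0.27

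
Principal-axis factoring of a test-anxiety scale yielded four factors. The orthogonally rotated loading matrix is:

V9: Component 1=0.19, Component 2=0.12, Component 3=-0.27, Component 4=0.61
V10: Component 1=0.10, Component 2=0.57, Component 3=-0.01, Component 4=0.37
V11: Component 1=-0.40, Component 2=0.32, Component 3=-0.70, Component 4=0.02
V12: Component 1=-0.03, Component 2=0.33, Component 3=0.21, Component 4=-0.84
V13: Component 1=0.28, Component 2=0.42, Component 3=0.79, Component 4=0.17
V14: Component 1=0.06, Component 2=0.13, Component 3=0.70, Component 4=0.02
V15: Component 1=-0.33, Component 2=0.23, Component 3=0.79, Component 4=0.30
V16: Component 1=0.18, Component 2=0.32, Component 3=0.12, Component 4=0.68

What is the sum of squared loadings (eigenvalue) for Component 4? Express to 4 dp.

SS loadings for Component 4 = 0.61² + 0.37² + 0.02² + (-0.84)² + 0.17² + 0.02² + 0.30² + 0.68² = 0.3721 + 0.1369 + 0.0004 + 0.7056 + 0.0289 + 0.0004 + 0.0900 + 0.4624 = 1.7967

1.7967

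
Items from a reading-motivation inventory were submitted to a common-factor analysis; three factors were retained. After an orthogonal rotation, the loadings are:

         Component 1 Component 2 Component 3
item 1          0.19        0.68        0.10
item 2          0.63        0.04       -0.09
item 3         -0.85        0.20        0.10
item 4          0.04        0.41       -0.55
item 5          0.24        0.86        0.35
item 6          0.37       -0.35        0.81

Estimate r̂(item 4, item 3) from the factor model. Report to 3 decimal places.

r̂ = Σ λ_i·λ_j across factors = (0.04)(-0.85) + (0.41)(0.20) + (-0.55)(0.10)
  = -0.0340 +0.0820 -0.0550 = -0.0070

-0.007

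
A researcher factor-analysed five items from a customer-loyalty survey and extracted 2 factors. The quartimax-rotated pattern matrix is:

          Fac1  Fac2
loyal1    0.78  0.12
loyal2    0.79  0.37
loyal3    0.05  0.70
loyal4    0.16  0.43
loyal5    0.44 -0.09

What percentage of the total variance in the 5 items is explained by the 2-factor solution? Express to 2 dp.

Communalities: 0.6228, 0.7610, 0.4925, 0.2105, 0.2017; Σh² = 2.2885.
Total variance with 5 standardized items is 5, so the solution explains 2.2885/5 = 0.4577 = 45.77%.

45.77%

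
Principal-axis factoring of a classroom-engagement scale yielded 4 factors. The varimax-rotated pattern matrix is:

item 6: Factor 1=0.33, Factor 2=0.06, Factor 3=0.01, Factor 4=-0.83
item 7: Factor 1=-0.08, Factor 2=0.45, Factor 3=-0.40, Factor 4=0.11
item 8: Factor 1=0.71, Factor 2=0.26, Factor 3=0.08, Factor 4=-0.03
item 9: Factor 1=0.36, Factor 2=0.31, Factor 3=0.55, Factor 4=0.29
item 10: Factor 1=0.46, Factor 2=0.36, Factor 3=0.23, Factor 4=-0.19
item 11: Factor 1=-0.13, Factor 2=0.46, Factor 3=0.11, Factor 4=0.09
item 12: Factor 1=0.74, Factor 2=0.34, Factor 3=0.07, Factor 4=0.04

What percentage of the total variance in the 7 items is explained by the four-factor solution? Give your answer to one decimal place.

53.2%

Communalities: 0.8015, 0.3810, 0.5790, 0.6123, 0.4302, 0.2487, 0.6697; Σh² = 3.7224.
Total variance with 7 standardized items is 7, so the solution explains 3.7224/7 = 0.5318 = 53.18%.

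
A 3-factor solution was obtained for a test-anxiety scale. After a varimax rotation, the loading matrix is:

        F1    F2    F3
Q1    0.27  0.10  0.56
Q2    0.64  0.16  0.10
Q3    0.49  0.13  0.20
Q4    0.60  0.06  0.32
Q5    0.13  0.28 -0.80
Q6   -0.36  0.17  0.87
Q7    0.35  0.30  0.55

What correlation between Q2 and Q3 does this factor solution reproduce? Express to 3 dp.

r̂ = Σ λ_i·λ_j across factors = (0.64)(0.49) + (0.16)(0.13) + (0.10)(0.20)
  = +0.3136 +0.0208 +0.0200 = 0.3544

0.354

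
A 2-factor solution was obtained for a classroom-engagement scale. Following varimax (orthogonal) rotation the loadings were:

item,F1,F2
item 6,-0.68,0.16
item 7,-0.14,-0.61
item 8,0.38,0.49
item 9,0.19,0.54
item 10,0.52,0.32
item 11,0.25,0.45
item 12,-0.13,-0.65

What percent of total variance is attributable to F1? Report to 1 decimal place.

14.5%

SS loadings for F1 = (-0.68)² + (-0.14)² + 0.38² + 0.19² + 0.52² + 0.25² + (-0.13)² = 1.0123
With 7 standardized items, total variance = 7. Proportion = 1.0123/7 = 0.1446 → 14.46%.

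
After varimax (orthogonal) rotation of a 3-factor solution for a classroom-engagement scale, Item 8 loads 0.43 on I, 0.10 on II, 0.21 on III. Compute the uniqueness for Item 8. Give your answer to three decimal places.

0.761

h² = 0.43² + 0.10² + 0.21² = 0.1849 + 0.0100 + 0.0441 = 0.2390
Uniqueness u² = 1 − h² = 1 − 0.2390 = 0.7610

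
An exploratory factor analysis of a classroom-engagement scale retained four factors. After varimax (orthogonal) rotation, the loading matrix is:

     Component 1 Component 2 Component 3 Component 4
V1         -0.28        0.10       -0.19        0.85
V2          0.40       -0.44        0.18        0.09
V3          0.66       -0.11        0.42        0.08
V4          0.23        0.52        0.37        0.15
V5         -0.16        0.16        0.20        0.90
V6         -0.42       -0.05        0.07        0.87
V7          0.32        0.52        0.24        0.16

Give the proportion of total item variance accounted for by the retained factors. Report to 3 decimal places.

SS loadings by factor: 1.0313, 0.7846, 0.4843, 2.3520; total = 4.6522.
Total variance with 7 standardized items is 7, so the solution explains 4.6522/7 = 0.6646.

0.665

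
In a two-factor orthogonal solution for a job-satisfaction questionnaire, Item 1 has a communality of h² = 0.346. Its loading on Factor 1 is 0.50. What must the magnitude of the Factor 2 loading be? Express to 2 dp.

Under orthogonal rotation h² = Σλ², so λ_Factor 2² = h² − (0.2500) = 0.346 − 0.2500 = 0.0960.
|λ| = √0.0960 = 0.3098.

0.31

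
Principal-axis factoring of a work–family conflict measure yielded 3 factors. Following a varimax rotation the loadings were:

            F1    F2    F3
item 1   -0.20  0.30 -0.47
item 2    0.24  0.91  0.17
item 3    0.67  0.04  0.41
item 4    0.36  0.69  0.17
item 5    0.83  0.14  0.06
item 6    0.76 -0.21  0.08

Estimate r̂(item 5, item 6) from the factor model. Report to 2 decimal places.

r̂ = Σ λ_i·λ_j across factors = (0.83)(0.76) + (0.14)(-0.21) + (0.06)(0.08)
  = +0.6308 -0.0294 +0.0048 = 0.6062

0.61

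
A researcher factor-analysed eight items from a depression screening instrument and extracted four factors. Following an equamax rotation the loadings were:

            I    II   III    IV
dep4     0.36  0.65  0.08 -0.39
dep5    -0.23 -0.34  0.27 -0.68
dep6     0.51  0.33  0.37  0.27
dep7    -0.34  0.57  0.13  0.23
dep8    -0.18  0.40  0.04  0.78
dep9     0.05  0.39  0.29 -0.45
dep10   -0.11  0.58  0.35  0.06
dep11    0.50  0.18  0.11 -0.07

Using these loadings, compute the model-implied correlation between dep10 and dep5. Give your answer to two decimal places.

r̂ = Σ λ_i·λ_j across factors = (-0.11)(-0.23) + (0.58)(-0.34) + (0.35)(0.27) + (0.06)(-0.68)
  = +0.0253 -0.1972 +0.0945 -0.0408 = -0.1182

-0.12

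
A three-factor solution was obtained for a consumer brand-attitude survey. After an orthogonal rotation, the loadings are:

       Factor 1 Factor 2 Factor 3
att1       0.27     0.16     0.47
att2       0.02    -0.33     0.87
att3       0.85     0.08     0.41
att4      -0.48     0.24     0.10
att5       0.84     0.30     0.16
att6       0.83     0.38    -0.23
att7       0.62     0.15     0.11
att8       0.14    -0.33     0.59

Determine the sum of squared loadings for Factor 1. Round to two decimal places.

2.82

SS loadings for Factor 1 = 0.27² + 0.02² + 0.85² + (-0.48)² + 0.84² + 0.83² + 0.62² + 0.14² = 0.0729 + 0.0004 + 0.7225 + 0.2304 + 0.7056 + 0.6889 + 0.3844 + 0.0196 = 2.8247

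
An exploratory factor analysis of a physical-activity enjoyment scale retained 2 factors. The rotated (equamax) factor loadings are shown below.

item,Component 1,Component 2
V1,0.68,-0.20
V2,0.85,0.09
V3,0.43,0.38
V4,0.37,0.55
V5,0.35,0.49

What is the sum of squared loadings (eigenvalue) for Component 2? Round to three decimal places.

0.735

SS loadings for Component 2 = (-0.20)² + 0.09² + 0.38² + 0.55² + 0.49² = 0.0400 + 0.0081 + 0.1444 + 0.3025 + 0.2401 = 0.7351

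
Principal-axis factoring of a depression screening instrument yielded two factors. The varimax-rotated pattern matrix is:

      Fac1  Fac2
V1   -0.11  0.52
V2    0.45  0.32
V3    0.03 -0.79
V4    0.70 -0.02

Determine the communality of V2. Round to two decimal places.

0.30

h² = 0.45² + 0.32² = 0.2025 + 0.1024 = 0.3049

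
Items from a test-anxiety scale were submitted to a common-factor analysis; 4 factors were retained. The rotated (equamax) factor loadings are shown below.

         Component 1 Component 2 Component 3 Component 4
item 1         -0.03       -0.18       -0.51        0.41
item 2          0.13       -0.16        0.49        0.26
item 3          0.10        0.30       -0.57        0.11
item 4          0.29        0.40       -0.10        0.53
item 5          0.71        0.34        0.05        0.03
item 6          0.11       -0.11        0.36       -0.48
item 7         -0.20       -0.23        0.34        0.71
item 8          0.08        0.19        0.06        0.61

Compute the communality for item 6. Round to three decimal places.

0.384

h² = 0.11² + (-0.11)² + 0.36² + (-0.48)² = 0.0121 + 0.0121 + 0.1296 + 0.2304 = 0.3842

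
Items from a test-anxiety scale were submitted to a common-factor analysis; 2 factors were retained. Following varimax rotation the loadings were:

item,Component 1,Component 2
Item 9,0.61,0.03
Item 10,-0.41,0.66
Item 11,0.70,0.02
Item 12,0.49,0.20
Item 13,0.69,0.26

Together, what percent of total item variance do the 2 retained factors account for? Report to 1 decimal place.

45.8%

SS loadings by factor: 1.7464, 0.5445; total = 2.2909.
Total variance with 5 standardized items is 5, so the solution explains 2.2909/5 = 0.4582 = 45.82%.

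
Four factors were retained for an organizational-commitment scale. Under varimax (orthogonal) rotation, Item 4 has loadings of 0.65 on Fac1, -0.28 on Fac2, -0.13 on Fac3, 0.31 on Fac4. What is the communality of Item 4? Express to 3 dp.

0.614

h² = 0.65² + (-0.28)² + (-0.13)² + 0.31² = 0.4225 + 0.0784 + 0.0169 + 0.0961 = 0.6139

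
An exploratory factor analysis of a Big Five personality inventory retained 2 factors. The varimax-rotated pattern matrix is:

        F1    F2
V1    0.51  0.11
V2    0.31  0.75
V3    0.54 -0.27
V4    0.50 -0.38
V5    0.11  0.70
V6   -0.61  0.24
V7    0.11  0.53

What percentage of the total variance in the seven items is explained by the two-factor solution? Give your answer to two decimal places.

Communalities: 0.2722, 0.6586, 0.3645, 0.3944, 0.5021, 0.4297, 0.2930; Σh² = 2.9145.
Total variance with 7 standardized items is 7, so the solution explains 2.9145/7 = 0.4164 = 41.64%.

41.64%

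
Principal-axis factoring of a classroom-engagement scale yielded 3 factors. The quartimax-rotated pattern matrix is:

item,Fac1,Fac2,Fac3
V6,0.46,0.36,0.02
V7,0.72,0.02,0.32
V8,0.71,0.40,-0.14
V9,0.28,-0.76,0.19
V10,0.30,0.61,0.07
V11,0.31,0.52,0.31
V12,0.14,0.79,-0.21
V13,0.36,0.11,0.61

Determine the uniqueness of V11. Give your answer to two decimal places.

h² = 0.31² + 0.52² + 0.31² = 0.0961 + 0.2704 + 0.0961 = 0.4626
Uniqueness u² = 1 − h² = 1 − 0.4626 = 0.5374

0.54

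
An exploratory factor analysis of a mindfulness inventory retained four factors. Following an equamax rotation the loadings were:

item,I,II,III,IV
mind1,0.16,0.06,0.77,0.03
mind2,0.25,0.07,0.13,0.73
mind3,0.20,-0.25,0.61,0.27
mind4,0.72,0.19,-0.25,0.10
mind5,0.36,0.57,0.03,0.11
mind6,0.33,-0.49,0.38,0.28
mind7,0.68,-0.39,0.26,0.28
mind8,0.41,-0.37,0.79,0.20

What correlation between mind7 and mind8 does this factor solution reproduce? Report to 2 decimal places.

r̂ = Σ λ_i·λ_j across factors = (0.68)(0.41) + (-0.39)(-0.37) + (0.26)(0.79) + (0.28)(0.20)
  = +0.2788 +0.1443 +0.2054 +0.0560 = 0.6845

0.68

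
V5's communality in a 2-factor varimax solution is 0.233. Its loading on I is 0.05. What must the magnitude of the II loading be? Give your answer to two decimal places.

0.48

Under orthogonal rotation h² = Σλ², so λ_II² = h² − (0.0025) = 0.233 − 0.0025 = 0.2305.
|λ| = √0.2305 = 0.4801.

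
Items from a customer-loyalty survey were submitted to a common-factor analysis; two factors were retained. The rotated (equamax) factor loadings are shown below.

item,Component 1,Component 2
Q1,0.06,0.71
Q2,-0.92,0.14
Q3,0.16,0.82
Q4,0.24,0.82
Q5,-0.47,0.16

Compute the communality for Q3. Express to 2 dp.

h² = 0.16² + 0.82² = 0.0256 + 0.6724 = 0.6980

0.70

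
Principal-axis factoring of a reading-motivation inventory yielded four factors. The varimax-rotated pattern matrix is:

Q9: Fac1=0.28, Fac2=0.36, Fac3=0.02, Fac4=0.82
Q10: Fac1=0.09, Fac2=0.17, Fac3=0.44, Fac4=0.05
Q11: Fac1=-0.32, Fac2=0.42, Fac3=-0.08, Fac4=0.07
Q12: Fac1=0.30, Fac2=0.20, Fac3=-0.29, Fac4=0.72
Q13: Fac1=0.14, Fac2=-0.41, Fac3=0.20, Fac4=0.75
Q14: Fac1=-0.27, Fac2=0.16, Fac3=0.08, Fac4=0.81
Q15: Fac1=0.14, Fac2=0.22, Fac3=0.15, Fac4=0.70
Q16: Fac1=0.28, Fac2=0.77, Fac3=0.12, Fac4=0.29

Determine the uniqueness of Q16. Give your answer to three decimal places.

h² = 0.28² + 0.77² + 0.12² + 0.29² = 0.0784 + 0.5929 + 0.0144 + 0.0841 = 0.7698
Uniqueness u² = 1 − h² = 1 − 0.7698 = 0.2302

0.230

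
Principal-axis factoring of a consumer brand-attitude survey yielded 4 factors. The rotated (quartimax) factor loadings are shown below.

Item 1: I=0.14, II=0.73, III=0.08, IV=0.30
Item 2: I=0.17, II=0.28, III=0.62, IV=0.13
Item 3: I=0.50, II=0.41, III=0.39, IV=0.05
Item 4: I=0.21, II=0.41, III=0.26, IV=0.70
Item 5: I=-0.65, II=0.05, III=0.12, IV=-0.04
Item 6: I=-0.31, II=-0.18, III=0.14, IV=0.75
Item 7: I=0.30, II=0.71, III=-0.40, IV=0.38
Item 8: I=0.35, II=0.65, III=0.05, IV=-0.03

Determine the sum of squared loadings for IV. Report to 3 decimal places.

SS loadings for IV = 0.30² + 0.13² + 0.05² + 0.70² + (-0.04)² + 0.75² + 0.38² + (-0.03)² = 0.0900 + 0.0169 + 0.0025 + 0.4900 + 0.0016 + 0.5625 + 0.1444 + 0.0009 = 1.3088

1.309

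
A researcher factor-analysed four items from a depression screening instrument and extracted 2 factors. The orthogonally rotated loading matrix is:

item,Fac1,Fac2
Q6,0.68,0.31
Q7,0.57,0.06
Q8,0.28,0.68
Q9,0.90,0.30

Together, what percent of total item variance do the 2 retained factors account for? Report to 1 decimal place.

58.2%

SS loadings by factor: 1.6757, 0.6521; total = 2.3278.
Total variance with 4 standardized items is 4, so the solution explains 2.3278/4 = 0.5820 = 58.20%.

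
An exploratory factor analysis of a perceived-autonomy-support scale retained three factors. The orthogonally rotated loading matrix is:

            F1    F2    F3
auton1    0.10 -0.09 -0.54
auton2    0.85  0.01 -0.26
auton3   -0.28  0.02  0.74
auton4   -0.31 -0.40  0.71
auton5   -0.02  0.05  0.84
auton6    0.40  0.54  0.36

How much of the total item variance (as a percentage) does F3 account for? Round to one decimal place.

SS loadings for F3 = (-0.54)² + (-0.26)² + 0.74² + 0.71² + 0.84² + 0.36² = 2.2461
With 6 standardized items, total variance = 6. Proportion = 2.2461/6 = 0.3743 → 37.43%.

37.4%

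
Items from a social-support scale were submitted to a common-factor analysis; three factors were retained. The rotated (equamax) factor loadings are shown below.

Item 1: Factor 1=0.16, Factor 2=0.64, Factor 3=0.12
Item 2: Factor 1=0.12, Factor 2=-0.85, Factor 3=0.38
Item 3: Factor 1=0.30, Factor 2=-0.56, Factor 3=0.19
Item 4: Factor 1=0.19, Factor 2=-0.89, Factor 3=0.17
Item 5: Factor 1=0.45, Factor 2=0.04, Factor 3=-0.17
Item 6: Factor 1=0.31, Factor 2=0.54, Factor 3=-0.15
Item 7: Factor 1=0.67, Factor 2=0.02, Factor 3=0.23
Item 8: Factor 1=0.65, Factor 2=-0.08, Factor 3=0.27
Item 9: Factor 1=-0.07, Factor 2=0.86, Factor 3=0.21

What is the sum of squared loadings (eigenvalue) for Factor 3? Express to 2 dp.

SS loadings for Factor 3 = 0.12² + 0.38² + 0.19² + 0.17² + (-0.17)² + (-0.15)² + 0.23² + 0.27² + 0.21² = 0.0144 + 0.1444 + 0.0361 + 0.0289 + 0.0289 + 0.0225 + 0.0529 + 0.0729 + 0.0441 = 0.4451

0.45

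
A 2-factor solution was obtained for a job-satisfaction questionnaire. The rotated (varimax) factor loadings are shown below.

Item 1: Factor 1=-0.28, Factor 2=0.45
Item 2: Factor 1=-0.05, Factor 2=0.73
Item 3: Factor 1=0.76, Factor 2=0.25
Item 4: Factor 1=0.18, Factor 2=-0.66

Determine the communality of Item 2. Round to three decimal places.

0.535

h² = (-0.05)² + 0.73² = 0.0025 + 0.5329 = 0.5354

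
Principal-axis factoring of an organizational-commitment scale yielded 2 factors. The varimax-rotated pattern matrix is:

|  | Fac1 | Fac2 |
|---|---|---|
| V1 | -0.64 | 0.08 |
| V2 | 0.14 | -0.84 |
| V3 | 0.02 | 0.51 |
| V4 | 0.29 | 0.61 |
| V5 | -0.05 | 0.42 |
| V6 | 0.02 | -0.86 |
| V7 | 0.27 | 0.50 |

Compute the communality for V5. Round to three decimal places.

h² = (-0.05)² + 0.42² = 0.0025 + 0.1764 = 0.1789

0.179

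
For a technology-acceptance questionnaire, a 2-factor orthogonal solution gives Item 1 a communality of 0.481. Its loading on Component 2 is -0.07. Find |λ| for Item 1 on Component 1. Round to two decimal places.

0.69

Under orthogonal rotation h² = Σλ², so λ_Component 1² = h² − (0.0049) = 0.481 − 0.0049 = 0.4761.
|λ| = √0.4761 = 0.6900.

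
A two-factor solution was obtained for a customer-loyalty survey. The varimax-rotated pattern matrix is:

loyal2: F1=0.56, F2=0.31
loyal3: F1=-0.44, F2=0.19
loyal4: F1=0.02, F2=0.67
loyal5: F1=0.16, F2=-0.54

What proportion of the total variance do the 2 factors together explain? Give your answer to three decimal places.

0.351

SS loadings by factor: 0.5332, 0.8727; total = 1.4059.
Total variance with 4 standardized items is 4, so the solution explains 1.4059/4 = 0.3515.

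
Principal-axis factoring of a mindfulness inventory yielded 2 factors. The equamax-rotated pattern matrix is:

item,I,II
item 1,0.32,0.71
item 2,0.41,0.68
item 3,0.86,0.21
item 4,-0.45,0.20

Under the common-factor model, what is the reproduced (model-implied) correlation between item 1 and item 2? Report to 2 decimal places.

r̂ = Σ λ_i·λ_j across factors = (0.32)(0.41) + (0.71)(0.68)
  = +0.1312 +0.4828 = 0.6140

0.61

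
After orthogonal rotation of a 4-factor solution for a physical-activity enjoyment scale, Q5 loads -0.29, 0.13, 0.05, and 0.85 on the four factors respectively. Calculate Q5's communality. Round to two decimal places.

0.83

h² = (-0.29)² + 0.13² + 0.05² + 0.85² = 0.0841 + 0.0169 + 0.0025 + 0.7225 = 0.8260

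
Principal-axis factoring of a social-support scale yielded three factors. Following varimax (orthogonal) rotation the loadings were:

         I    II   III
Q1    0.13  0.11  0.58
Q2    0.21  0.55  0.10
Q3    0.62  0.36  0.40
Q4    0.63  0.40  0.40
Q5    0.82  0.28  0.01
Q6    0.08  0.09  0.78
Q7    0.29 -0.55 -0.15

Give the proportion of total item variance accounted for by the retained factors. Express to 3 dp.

SS loadings by factor: 1.6052, 0.9932, 1.2974; total = 3.8958.
Total variance with 7 standardized items is 7, so the solution explains 3.8958/7 = 0.5565.

0.557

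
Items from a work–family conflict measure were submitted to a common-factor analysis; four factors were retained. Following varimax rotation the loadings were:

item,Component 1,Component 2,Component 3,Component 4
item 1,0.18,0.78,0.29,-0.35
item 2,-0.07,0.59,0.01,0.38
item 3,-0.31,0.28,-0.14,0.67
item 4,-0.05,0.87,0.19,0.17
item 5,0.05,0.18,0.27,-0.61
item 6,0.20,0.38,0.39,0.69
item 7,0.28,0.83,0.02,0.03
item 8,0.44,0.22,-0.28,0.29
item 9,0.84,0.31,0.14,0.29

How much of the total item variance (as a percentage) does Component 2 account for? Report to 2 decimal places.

SS loadings for Component 2 = 0.78² + 0.59² + 0.28² + 0.87² + 0.18² + 0.38² + 0.83² + 0.22² + 0.31² = 2.8020
With 9 standardized items, total variance = 9. Proportion = 2.8020/9 = 0.3113 → 31.13%.

31.13%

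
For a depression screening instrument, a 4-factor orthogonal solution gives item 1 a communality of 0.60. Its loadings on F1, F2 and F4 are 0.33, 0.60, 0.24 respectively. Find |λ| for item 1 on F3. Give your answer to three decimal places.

Under orthogonal rotation h² = Σλ², so λ_F3² = h² − (0.5265) = 0.60 − 0.5265 = 0.0735.
|λ| = √0.0735 = 0.2711.

0.271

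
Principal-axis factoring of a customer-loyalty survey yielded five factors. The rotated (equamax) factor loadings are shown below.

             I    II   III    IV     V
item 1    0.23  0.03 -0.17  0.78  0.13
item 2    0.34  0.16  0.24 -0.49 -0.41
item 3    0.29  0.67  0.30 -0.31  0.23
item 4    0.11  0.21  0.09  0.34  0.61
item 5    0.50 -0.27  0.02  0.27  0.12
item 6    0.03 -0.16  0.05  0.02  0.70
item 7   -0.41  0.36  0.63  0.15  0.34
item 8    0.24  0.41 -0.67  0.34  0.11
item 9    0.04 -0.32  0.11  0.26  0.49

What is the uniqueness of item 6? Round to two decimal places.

h² = 0.03² + (-0.16)² + 0.05² + 0.02² + 0.70² = 0.0009 + 0.0256 + 0.0025 + 0.0004 + 0.4900 = 0.5194
Uniqueness u² = 1 − h² = 1 − 0.5194 = 0.4806

0.48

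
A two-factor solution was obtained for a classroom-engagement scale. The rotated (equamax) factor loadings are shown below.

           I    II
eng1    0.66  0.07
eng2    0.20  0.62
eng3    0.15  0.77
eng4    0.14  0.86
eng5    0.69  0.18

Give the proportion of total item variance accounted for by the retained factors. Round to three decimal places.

0.550

Communalities: 0.4405, 0.4244, 0.6154, 0.7592, 0.5085; Σh² = 2.7480.
Total variance with 5 standardized items is 5, so the solution explains 2.7480/5 = 0.5496.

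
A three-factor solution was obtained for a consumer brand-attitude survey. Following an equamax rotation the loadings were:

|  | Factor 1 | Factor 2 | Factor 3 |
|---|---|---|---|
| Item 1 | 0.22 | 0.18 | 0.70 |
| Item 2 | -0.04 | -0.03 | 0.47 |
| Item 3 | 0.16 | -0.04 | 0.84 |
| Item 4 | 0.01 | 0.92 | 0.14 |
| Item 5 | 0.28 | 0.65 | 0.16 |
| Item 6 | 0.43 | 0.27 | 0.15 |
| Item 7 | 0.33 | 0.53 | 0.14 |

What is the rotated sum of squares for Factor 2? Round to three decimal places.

1.658

SS loadings for Factor 2 = 0.18² + (-0.03)² + (-0.04)² + 0.92² + 0.65² + 0.27² + 0.53² = 0.0324 + 0.0009 + 0.0016 + 0.8464 + 0.4225 + 0.0729 + 0.2809 = 1.6576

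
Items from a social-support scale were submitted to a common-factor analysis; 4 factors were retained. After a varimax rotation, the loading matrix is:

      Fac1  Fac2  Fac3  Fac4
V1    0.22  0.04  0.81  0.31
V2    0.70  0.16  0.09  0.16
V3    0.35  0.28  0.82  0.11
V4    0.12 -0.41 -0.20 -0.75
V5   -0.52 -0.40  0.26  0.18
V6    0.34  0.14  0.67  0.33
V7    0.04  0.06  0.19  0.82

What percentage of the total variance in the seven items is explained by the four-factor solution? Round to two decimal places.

SS loadings by factor: 1.0629, 0.4569, 1.9292, 1.5100; total = 4.9590.
Total variance with 7 standardized items is 7, so the solution explains 4.9590/7 = 0.7084 = 70.84%.

70.84%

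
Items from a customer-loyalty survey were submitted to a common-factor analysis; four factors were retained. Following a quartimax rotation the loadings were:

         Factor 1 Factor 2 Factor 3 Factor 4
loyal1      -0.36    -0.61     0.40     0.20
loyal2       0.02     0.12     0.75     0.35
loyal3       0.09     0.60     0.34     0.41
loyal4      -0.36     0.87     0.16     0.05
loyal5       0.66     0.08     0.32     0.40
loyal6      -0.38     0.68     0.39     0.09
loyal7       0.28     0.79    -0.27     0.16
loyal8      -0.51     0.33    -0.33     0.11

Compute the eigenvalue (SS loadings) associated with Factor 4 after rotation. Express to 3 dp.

0.539

SS loadings for Factor 4 = 0.20² + 0.35² + 0.41² + 0.05² + 0.40² + 0.09² + 0.16² + 0.11² = 0.0400 + 0.1225 + 0.1681 + 0.0025 + 0.1600 + 0.0081 + 0.0256 + 0.0121 = 0.5389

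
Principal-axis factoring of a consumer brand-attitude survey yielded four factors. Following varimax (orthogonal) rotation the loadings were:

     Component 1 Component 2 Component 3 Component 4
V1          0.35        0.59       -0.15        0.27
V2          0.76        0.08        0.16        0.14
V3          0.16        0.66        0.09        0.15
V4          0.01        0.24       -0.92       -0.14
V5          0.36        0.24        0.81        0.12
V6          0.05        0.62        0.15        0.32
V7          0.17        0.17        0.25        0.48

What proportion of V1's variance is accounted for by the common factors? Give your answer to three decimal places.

0.566

h² = 0.35² + 0.59² + (-0.15)² + 0.27² = 0.1225 + 0.3481 + 0.0225 + 0.0729 = 0.5660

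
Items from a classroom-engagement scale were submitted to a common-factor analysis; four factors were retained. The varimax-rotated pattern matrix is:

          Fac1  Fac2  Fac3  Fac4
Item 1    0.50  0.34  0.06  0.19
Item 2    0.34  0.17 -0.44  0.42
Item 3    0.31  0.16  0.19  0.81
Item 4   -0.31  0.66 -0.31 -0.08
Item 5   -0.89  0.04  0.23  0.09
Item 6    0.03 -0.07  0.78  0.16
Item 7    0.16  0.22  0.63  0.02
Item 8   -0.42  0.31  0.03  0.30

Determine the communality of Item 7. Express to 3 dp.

0.471

h² = 0.16² + 0.22² + 0.63² + 0.02² = 0.0256 + 0.0484 + 0.3969 + 0.0004 = 0.4713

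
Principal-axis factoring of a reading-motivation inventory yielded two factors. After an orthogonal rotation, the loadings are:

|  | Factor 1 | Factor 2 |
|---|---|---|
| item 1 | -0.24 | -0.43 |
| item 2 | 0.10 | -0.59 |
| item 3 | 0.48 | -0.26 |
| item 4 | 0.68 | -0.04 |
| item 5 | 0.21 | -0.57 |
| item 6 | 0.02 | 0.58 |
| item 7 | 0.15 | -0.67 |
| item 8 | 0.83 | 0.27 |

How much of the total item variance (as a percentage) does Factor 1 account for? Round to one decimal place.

SS loadings for Factor 1 = (-0.24)² + 0.10² + 0.48² + 0.68² + 0.21² + 0.02² + 0.15² + 0.83² = 1.5163
With 8 standardized items, total variance = 8. Proportion = 1.5163/8 = 0.1895 → 18.95%.

19.0%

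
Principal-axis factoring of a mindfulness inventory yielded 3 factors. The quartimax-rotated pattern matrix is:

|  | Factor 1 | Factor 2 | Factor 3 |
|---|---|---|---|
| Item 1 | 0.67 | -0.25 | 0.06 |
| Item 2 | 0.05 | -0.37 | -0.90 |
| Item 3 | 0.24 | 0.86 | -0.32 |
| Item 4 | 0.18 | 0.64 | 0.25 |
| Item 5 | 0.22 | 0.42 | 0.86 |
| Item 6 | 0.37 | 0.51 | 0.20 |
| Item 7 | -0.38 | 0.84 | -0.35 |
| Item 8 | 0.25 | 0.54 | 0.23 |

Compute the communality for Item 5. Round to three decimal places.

0.964

h² = 0.22² + 0.42² + 0.86² = 0.0484 + 0.1764 + 0.7396 = 0.9644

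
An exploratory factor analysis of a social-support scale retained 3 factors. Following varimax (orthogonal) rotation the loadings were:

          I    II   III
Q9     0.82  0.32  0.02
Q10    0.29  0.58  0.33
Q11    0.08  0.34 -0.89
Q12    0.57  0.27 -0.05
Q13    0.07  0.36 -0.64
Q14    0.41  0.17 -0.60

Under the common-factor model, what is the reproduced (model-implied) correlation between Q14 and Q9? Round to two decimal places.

0.38

r̂ = Σ λ_i·λ_j across factors = (0.41)(0.82) + (0.17)(0.32) + (-0.60)(0.02)
  = +0.3362 +0.0544 -0.0120 = 0.3786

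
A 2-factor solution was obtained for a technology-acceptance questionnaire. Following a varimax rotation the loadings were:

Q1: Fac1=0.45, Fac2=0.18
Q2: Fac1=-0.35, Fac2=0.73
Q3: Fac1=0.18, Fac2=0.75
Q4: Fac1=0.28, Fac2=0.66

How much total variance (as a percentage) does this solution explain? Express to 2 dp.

SS loadings by factor: 0.4358, 1.5634; total = 1.9992.
Total variance with 4 standardized items is 4, so the solution explains 1.9992/4 = 0.4998 = 49.98%.

49.98%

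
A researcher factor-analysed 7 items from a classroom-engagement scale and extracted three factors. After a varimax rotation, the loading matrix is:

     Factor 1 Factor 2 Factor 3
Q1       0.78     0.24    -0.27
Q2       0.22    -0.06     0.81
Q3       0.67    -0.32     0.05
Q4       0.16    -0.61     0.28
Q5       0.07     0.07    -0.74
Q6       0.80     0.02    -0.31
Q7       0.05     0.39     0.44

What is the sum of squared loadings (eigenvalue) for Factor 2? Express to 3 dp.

SS loadings for Factor 2 = 0.24² + (-0.06)² + (-0.32)² + (-0.61)² + 0.07² + 0.02² + 0.39² = 0.0576 + 0.0036 + 0.1024 + 0.3721 + 0.0049 + 0.0004 + 0.1521 = 0.6931

0.693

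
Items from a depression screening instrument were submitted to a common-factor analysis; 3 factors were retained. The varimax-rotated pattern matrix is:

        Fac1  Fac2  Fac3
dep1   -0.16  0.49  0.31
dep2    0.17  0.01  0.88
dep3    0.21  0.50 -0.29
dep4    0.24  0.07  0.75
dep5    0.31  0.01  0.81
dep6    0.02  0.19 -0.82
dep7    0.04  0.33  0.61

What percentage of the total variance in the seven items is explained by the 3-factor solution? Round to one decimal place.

58.7%

SS loadings by factor: 0.2543, 0.6402, 3.2177; total = 4.1122.
Total variance with 7 standardized items is 7, so the solution explains 4.1122/7 = 0.5875 = 58.75%.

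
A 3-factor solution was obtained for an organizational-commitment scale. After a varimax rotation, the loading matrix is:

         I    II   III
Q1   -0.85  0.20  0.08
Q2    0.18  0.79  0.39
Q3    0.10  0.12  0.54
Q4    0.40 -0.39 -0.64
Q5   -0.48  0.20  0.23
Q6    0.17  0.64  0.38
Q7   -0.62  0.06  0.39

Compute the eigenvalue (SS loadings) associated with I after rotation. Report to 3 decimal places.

1.569

SS loadings for I = (-0.85)² + 0.18² + 0.10² + 0.40² + (-0.48)² + 0.17² + (-0.62)² = 0.7225 + 0.0324 + 0.0100 + 0.1600 + 0.2304 + 0.0289 + 0.3844 = 1.5686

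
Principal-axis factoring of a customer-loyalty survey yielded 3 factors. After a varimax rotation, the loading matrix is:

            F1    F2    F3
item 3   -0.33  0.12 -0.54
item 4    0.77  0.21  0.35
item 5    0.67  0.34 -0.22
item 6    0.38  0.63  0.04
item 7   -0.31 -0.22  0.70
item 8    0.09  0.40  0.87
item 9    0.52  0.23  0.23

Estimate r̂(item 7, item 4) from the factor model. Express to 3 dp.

-0.040

r̂ = Σ λ_i·λ_j across factors = (-0.31)(0.77) + (-0.22)(0.21) + (0.70)(0.35)
  = -0.2387 -0.0462 +0.2450 = -0.0399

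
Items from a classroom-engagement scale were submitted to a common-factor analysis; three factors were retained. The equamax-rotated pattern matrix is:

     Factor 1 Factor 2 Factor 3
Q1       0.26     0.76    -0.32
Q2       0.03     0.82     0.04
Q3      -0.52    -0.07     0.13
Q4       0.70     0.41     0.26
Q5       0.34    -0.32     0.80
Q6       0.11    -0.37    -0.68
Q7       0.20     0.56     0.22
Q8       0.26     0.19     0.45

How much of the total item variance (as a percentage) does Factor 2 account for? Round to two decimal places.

25.15%

SS loadings for Factor 2 = 0.76² + 0.82² + (-0.07)² + 0.41² + (-0.32)² + (-0.37)² + 0.56² + 0.19² = 2.0120
With 8 standardized items, total variance = 8. Proportion = 2.0120/8 = 0.2515 → 25.15%.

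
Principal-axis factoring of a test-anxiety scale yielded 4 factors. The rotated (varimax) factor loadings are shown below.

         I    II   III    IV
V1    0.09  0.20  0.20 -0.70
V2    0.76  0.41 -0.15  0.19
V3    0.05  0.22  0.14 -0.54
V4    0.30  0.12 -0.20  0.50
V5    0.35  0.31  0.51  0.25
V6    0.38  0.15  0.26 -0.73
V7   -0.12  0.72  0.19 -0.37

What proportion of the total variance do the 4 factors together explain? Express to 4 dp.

0.5933

SS loadings by factor: 0.9595, 0.9079, 0.4859, 1.8000; total = 4.1533.
Total variance with 7 standardized items is 7, so the solution explains 4.1533/7 = 0.5933.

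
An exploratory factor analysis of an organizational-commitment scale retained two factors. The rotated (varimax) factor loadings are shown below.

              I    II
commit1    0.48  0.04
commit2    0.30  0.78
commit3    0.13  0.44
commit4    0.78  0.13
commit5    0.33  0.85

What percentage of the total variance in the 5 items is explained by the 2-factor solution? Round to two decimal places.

51.95%

SS loadings by factor: 1.0546, 1.5430; total = 2.5976.
Total variance with 5 standardized items is 5, so the solution explains 2.5976/5 = 0.5195 = 51.95%.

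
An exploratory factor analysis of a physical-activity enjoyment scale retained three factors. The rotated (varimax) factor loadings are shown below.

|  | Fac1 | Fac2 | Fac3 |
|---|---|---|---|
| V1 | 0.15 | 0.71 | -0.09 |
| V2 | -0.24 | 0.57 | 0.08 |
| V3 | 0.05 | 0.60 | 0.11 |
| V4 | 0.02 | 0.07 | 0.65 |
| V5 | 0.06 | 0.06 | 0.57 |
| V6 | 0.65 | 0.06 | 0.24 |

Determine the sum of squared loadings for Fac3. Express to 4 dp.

SS loadings for Fac3 = (-0.09)² + 0.08² + 0.11² + 0.65² + 0.57² + 0.24² = 0.0081 + 0.0064 + 0.0121 + 0.4225 + 0.3249 + 0.0576 = 0.8316

0.8316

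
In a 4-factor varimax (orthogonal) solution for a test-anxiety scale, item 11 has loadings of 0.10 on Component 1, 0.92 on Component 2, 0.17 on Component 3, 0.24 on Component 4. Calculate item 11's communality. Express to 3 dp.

0.943

h² = 0.10² + 0.92² + 0.17² + 0.24² = 0.0100 + 0.8464 + 0.0289 + 0.0576 = 0.9429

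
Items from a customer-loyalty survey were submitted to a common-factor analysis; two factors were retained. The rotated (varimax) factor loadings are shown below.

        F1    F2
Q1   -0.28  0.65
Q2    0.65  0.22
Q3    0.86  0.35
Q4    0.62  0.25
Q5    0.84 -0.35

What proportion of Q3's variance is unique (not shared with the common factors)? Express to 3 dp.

0.138

h² = 0.86² + 0.35² = 0.7396 + 0.1225 = 0.8621
Uniqueness u² = 1 − h² = 1 − 0.8621 = 0.1379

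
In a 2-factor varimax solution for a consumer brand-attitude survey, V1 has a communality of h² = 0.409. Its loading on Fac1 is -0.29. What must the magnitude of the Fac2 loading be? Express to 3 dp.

0.570

Under orthogonal rotation h² = Σλ², so λ_Fac2² = h² − (0.0841) = 0.409 − 0.0841 = 0.3249.
|λ| = √0.3249 = 0.5700.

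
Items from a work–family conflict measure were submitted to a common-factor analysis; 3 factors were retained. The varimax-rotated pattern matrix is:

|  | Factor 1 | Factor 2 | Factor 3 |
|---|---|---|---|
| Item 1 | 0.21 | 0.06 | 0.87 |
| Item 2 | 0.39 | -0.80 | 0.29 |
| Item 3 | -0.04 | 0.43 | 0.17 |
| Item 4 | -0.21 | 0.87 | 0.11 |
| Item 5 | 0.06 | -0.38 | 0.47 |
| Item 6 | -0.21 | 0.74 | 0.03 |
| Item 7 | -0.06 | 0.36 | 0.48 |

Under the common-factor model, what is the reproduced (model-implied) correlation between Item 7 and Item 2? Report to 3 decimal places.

-0.172

r̂ = Σ λ_i·λ_j across factors = (-0.06)(0.39) + (0.36)(-0.80) + (0.48)(0.29)
  = -0.0234 -0.2880 +0.1392 = -0.1722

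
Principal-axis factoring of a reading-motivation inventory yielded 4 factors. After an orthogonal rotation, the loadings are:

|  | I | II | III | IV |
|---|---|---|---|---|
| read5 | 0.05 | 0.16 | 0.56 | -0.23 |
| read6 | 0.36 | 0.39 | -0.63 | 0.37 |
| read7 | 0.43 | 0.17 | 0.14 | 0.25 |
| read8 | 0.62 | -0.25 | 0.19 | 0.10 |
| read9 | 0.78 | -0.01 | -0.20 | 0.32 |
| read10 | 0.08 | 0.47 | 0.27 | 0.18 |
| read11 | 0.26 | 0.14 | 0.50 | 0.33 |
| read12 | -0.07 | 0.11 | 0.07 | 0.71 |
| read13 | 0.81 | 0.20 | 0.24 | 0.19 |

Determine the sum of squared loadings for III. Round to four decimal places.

1.1916

SS loadings for III = 0.56² + (-0.63)² + 0.14² + 0.19² + (-0.20)² + 0.27² + 0.50² + 0.07² + 0.24² = 0.3136 + 0.3969 + 0.0196 + 0.0361 + 0.0400 + 0.0729 + 0.2500 + 0.0049 + 0.0576 = 1.1916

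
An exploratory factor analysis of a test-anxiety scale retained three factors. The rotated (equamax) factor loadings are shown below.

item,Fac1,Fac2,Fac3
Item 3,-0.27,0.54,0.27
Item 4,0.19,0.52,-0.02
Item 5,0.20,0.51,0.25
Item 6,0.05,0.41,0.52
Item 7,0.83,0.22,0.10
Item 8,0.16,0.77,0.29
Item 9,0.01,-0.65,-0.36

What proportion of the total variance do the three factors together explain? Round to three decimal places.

0.507

Communalities: 0.4374, 0.3069, 0.3626, 0.4410, 0.7473, 0.7026, 0.5522; Σh² = 3.5500.
Total variance with 7 standardized items is 7, so the solution explains 3.5500/7 = 0.5071.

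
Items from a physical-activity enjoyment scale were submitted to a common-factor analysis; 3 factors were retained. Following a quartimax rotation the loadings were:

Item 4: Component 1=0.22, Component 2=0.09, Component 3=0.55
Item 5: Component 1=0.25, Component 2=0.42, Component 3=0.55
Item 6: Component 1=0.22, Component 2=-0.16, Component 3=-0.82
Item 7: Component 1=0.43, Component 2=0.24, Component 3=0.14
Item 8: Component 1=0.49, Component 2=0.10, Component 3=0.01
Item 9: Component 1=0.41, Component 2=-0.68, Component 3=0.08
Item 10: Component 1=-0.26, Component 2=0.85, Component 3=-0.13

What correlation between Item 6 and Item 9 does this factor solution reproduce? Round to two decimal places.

r̂ = Σ λ_i·λ_j across factors = (0.22)(0.41) + (-0.16)(-0.68) + (-0.82)(0.08)
  = +0.0902 +0.1088 -0.0656 = 0.1334

0.13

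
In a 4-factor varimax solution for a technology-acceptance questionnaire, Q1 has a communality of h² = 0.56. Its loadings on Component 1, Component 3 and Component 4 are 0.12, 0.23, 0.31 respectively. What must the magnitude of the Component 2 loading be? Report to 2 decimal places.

0.63

Under orthogonal rotation h² = Σλ², so λ_Component 2² = h² − (0.1634) = 0.56 − 0.1634 = 0.3966.
|λ| = √0.3966 = 0.6298.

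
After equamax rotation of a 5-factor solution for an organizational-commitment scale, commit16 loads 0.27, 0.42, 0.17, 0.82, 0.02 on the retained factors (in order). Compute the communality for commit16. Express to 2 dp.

0.95

h² = 0.27² + 0.42² + 0.17² + 0.82² + 0.02² = 0.0729 + 0.1764 + 0.0289 + 0.6724 + 0.0004 = 0.9510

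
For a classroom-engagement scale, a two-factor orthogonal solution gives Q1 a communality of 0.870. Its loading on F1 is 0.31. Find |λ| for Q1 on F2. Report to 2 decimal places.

Under orthogonal rotation h² = Σλ², so λ_F2² = h² − (0.0961) = 0.870 − 0.0961 = 0.7739.
|λ| = √0.7739 = 0.8797.

0.88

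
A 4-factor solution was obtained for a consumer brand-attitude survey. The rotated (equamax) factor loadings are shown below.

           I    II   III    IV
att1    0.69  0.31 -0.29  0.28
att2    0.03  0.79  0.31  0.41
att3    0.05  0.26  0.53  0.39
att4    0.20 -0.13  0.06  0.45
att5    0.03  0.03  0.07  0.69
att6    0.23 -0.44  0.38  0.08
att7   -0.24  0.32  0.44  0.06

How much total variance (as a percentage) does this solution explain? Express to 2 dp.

51.82%

SS loadings by factor: 0.6309, 1.1016, 0.8076, 1.0872; total = 3.6273.
Total variance with 7 standardized items is 7, so the solution explains 3.6273/7 = 0.5182 = 51.82%.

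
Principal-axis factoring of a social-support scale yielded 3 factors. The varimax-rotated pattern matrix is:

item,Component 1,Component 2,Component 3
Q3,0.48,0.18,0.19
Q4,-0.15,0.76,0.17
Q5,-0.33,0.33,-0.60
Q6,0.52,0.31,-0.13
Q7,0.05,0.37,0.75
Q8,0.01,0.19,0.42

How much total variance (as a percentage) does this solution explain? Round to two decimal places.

46.73%

Communalities: 0.2989, 0.6290, 0.5778, 0.3834, 0.7019, 0.2126; Σh² = 2.8036.
Total variance with 6 standardized items is 6, so the solution explains 2.8036/6 = 0.4673 = 46.73%.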